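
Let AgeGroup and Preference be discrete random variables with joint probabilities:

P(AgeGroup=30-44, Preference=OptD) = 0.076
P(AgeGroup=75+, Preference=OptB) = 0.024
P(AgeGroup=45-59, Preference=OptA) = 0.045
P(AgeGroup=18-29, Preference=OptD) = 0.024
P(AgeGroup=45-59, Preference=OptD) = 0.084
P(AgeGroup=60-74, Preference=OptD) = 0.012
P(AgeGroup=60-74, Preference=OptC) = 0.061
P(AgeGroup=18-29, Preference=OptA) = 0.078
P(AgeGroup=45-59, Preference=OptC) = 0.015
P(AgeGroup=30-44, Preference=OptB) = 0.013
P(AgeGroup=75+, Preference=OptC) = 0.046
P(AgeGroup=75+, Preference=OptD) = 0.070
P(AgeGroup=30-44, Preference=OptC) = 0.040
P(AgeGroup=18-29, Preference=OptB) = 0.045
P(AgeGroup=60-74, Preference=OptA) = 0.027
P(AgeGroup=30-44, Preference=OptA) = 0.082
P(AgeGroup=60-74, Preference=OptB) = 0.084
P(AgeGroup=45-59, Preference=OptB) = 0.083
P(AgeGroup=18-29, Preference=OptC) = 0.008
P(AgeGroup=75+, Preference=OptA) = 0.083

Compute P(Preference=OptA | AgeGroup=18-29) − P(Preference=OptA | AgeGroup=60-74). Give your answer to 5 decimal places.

0.35649

P(AgeGroup=18-29) = 0.078 + 0.045 + 0.008 + 0.024 = 0.155; P(Preference=OptA | AgeGroup=18-29) = 0.078/0.155 = 0.503226.
P(AgeGroup=60-74) = 0.027 + 0.084 + 0.061 + 0.012 = 0.184; P(Preference=OptA | AgeGroup=60-74) = 0.027/0.184 = 0.146739.
Difference = 0.35649.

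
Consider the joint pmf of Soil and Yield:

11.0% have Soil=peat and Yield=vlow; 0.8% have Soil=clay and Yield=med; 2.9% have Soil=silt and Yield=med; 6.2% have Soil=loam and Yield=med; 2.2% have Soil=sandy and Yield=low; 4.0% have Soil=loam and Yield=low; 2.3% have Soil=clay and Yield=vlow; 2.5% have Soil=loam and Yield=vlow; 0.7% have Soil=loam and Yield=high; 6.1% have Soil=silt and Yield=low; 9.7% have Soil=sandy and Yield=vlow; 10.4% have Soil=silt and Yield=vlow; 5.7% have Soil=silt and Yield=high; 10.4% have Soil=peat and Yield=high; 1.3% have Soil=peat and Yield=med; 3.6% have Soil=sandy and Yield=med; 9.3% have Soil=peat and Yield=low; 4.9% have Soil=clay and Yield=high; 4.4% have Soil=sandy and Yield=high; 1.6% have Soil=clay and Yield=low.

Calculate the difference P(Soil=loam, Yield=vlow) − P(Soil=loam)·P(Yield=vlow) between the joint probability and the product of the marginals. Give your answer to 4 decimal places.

-0.0231

P(Soil=loam) = 0.025 + 0.040 + 0.062 + 0.007 = 0.134.
P(Yield=vlow) = 0.097 + 0.025 + 0.023 + 0.104 + 0.110 = 0.359.
P(Soil=loam, Yield=vlow) − P(Soil=loam)P(Yield=vlow) = 0.025 − 0.134×0.359 = -0.0231.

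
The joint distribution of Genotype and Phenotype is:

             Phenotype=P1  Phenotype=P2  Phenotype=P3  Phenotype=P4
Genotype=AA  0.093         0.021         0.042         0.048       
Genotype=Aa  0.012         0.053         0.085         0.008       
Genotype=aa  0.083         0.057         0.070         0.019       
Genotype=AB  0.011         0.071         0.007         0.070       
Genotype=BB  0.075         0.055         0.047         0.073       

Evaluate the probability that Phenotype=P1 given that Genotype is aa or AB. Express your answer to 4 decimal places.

P(Genotype=aa) = 0.083 + 0.057 + 0.070 + 0.019 = 0.229.
P(Genotype=AB) = 0.011 + 0.071 + 0.007 + 0.070 = 0.159.
P(Genotype ∈ {aa, AB}) = 0.229 + 0.159 = 0.388; P(Phenotype=P1, Genotype ∈ {aa, AB}) = 0.083 + 0.011 = 0.094.
P(Phenotype=P1 | Genotype ∈ {aa, AB}) = 0.094/0.388 = 0.2423.

0.2423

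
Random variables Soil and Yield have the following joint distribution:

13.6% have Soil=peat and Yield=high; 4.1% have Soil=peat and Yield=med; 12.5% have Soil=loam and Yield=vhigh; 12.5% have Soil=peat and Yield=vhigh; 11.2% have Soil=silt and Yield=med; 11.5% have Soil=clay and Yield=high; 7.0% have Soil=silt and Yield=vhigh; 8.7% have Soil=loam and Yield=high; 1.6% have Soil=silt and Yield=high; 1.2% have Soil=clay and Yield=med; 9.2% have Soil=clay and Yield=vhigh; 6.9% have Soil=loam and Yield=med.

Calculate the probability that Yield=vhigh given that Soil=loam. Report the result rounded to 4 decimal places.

0.4448

P(Soil=loam) = 0.069 + 0.087 + 0.125 = 0.281.
P(Yield=vhigh | Soil=loam) = 0.125/0.281 = 0.4448.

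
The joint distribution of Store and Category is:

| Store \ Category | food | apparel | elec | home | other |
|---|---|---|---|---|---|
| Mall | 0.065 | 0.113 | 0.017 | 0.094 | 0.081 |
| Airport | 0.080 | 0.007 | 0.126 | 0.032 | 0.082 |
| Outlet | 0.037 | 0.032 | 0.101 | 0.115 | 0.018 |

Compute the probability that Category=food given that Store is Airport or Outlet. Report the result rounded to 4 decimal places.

P(Store=Airport) = 0.080 + 0.007 + 0.126 + 0.032 + 0.082 = 0.327.
P(Store=Outlet) = 0.037 + 0.032 + 0.101 + 0.115 + 0.018 = 0.303.
P(Store ∈ {Airport, Outlet}) = 0.327 + 0.303 = 0.630; P(Category=food, Store ∈ {Airport, Outlet}) = 0.080 + 0.037 = 0.117.
P(Category=food | Store ∈ {Airport, Outlet}) = 0.117/0.630 = 0.1857.

0.1857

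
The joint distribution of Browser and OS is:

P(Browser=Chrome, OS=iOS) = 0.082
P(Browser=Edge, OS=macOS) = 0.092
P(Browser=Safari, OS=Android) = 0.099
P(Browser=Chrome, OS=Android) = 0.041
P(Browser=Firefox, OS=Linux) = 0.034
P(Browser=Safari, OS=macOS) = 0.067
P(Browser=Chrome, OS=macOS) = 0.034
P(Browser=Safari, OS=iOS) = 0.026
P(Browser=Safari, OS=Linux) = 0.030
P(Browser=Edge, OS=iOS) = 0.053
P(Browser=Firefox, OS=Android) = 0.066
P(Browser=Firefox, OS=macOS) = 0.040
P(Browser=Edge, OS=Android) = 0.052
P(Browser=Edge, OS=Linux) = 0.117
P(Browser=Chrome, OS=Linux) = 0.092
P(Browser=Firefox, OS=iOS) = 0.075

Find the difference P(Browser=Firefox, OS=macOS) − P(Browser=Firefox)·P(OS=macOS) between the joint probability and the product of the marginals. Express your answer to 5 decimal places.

-0.01010

P(Browser=Firefox) = 0.040 + 0.034 + 0.075 + 0.066 = 0.215.
P(OS=macOS) = 0.034 + 0.040 + 0.067 + 0.092 = 0.233.
P(Browser=Firefox, OS=macOS) − P(Browser=Firefox)P(OS=macOS) = 0.040 − 0.215×0.233 = -0.01010.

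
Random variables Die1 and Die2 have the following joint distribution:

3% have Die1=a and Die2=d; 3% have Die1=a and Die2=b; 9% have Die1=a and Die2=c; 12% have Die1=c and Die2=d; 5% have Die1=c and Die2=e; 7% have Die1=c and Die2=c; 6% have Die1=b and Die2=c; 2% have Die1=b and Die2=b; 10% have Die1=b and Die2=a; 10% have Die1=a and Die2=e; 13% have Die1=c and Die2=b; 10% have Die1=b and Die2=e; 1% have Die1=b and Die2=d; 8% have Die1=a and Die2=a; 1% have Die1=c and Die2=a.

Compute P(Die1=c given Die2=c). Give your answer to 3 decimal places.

P(Die2=c) = 0.09 + 0.06 + 0.07 = 0.22.
P(Die1=c | Die2=c) = 0.07/0.22 = 0.318.

0.318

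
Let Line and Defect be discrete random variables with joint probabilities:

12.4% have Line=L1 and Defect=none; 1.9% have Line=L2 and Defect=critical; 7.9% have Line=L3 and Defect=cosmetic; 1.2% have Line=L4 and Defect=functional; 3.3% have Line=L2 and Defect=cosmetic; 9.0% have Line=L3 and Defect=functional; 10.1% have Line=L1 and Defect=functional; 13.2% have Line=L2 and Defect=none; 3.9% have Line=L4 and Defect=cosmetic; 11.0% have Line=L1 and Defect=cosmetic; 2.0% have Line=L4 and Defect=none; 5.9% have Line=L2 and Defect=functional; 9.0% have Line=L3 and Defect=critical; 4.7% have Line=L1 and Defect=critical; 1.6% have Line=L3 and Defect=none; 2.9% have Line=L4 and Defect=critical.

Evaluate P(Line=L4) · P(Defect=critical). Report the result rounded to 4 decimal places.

0.0185

P(Line=L4) = 0.020 + 0.039 + 0.012 + 0.029 = 0.100.
P(Defect=critical) = 0.047 + 0.019 + 0.090 + 0.029 = 0.185.
Product: 0.100 × 0.185 = 0.0185.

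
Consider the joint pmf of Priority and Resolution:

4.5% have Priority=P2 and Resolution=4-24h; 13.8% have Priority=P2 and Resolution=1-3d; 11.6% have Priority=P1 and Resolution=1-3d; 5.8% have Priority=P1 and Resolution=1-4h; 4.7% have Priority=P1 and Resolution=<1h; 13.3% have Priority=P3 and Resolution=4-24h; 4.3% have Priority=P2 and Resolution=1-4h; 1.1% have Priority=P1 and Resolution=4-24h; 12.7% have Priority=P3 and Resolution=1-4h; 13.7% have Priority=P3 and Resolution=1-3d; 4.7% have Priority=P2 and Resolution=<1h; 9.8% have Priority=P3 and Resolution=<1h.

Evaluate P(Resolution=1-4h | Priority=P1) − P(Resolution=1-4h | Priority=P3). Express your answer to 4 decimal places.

P(Priority=P1) = 0.047 + 0.058 + 0.011 + 0.116 = 0.232; P(Resolution=1-4h | Priority=P1) = 0.058/0.232 = 0.25000.
P(Priority=P3) = 0.098 + 0.127 + 0.133 + 0.137 = 0.495; P(Resolution=1-4h | Priority=P3) = 0.127/0.495 = 0.25657.
Difference = -0.0066.

-0.0066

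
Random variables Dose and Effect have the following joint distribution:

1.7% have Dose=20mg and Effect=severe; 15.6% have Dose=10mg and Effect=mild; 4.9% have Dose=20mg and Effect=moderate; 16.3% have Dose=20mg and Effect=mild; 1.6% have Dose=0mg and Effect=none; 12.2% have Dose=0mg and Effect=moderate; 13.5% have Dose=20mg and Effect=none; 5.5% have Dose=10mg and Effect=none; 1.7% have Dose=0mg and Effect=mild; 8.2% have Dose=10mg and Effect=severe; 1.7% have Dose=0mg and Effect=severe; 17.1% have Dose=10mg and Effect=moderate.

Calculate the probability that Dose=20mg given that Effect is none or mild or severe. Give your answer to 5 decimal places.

P(Effect=none) = 0.016 + 0.055 + 0.135 = 0.206.
P(Effect=mild) = 0.017 + 0.156 + 0.163 = 0.336.
P(Effect=severe) = 0.017 + 0.082 + 0.017 = 0.116.
P(Effect ∈ {none, mild, severe}) = 0.206 + 0.336 + 0.116 = 0.658; P(Dose=20mg, Effect ∈ {none, mild, severe}) = 0.135 + 0.163 + 0.017 = 0.315.
P(Dose=20mg | Effect ∈ {none, mild, severe}) = 0.315/0.658 = 0.47872.

0.47872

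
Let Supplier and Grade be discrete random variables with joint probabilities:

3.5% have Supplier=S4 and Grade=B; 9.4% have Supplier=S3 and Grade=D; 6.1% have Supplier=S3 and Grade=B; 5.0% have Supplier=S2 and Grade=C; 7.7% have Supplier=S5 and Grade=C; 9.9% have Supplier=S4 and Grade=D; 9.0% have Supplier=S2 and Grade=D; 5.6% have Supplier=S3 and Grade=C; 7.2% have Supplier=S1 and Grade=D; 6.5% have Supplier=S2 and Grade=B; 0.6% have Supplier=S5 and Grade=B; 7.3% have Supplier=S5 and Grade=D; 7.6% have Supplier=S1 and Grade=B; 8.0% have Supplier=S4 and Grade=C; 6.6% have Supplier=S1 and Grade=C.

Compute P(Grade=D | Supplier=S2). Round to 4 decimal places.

0.4390

P(Supplier=S2) = 0.065 + 0.050 + 0.090 = 0.205.
P(Grade=D | Supplier=S2) = 0.090/0.205 = 0.4390.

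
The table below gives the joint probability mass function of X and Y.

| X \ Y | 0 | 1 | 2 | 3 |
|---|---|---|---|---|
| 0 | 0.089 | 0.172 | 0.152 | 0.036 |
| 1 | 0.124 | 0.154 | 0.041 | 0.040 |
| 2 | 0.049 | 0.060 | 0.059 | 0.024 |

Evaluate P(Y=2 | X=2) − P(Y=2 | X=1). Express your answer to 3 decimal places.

0.193

P(X=2) = 0.049 + 0.060 + 0.059 + 0.024 = 0.192; P(Y=2 | X=2) = 0.059/0.192 = 0.3073.
P(X=1) = 0.124 + 0.154 + 0.041 + 0.040 = 0.359; P(Y=2 | X=1) = 0.041/0.359 = 0.1142.
Difference = 0.193.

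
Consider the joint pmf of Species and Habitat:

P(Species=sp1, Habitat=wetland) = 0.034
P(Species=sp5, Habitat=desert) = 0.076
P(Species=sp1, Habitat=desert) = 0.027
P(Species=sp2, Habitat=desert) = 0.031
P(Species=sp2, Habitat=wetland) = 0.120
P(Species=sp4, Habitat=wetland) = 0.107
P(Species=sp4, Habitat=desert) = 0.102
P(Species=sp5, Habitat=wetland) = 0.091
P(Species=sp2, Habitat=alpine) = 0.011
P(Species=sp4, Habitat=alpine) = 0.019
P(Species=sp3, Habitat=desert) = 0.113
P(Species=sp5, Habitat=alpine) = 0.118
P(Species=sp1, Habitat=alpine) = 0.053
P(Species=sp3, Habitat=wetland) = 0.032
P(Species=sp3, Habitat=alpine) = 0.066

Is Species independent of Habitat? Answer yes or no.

P(Species=sp2) = 0.162 and P(Habitat=wetland) = 0.384, so their product is 0.06221, but P(Species=sp2, Habitat=wetland) = 0.120. Since these differ, Species and Habitat are not independent.

no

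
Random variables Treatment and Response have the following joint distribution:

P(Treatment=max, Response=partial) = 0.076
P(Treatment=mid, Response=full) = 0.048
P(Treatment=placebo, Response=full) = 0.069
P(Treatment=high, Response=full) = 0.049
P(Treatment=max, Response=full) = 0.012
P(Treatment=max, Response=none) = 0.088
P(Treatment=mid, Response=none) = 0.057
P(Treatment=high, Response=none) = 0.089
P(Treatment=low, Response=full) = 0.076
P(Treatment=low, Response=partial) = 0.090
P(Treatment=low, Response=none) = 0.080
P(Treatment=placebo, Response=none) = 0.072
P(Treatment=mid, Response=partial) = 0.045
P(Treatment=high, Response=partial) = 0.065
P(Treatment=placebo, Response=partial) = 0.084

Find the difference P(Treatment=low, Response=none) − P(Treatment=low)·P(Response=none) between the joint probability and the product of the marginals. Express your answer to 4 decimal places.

-0.0150

P(Treatment=low) = 0.080 + 0.090 + 0.076 = 0.246.
P(Response=none) = 0.072 + 0.080 + 0.057 + 0.089 + 0.088 = 0.386.
P(Treatment=low, Response=none) − P(Treatment=low)P(Response=none) = 0.080 − 0.246×0.386 = -0.0150.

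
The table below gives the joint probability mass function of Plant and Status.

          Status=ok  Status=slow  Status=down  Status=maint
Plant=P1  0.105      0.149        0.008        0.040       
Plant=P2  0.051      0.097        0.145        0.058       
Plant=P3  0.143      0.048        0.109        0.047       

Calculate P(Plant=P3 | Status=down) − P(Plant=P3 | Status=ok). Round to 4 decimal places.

P(Status=down) = 0.008 + 0.145 + 0.109 = 0.262; P(Plant=P3 | Status=down) = 0.109/0.262 = 0.41603.
P(Status=ok) = 0.105 + 0.051 + 0.143 = 0.299; P(Plant=P3 | Status=ok) = 0.143/0.299 = 0.47826.
Difference = -0.0622.

-0.0622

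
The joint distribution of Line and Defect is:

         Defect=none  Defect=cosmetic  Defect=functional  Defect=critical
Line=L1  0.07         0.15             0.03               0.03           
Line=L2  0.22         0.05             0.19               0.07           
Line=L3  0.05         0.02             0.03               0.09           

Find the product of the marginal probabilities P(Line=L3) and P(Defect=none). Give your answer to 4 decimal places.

0.0646

P(Line=L3) = 0.05 + 0.02 + 0.03 + 0.09 = 0.19.
P(Defect=none) = 0.07 + 0.22 + 0.05 = 0.34.
Product: 0.19 × 0.34 = 0.0646.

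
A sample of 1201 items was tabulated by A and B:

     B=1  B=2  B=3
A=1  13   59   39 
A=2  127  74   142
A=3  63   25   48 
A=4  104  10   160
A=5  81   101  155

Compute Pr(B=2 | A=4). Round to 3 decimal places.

Total with A=4: 104 + 10 + 160 = 274.
P(B=2 | A=4) = 10/274 = 0.036.

0.036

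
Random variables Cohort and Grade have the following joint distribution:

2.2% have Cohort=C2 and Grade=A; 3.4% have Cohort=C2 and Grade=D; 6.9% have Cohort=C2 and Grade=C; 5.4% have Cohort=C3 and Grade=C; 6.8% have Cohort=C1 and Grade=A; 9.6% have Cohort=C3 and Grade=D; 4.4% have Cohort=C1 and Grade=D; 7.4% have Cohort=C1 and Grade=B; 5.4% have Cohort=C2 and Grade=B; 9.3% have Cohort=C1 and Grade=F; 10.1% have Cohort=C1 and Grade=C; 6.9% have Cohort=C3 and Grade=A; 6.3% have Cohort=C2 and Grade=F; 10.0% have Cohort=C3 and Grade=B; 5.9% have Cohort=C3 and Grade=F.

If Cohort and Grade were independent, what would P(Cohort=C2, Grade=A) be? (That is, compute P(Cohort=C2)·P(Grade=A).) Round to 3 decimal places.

P(Cohort=C2) = 0.022 + 0.054 + 0.069 + 0.034 + 0.063 = 0.242.
P(Grade=A) = 0.068 + 0.022 + 0.069 = 0.159.
Product: 0.242 × 0.159 = 0.038.

0.038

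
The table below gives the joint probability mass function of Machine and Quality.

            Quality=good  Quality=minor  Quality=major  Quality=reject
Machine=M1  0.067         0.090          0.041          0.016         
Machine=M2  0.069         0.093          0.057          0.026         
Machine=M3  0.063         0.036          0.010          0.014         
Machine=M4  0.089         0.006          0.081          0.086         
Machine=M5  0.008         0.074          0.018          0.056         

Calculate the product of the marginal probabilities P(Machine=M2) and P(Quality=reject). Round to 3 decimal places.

P(Machine=M2) = 0.069 + 0.093 + 0.057 + 0.026 = 0.245.
P(Quality=reject) = 0.016 + 0.026 + 0.014 + 0.086 + 0.056 = 0.198.
Product: 0.245 × 0.198 = 0.049.

0.049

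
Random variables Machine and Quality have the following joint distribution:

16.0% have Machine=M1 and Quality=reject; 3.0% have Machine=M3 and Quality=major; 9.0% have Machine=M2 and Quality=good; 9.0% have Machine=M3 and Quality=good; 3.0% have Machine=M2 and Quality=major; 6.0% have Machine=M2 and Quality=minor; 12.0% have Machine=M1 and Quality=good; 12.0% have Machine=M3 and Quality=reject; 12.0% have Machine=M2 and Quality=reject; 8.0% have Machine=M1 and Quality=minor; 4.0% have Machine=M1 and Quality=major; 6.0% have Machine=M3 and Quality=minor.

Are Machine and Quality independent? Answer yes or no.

Every cell satisfies P(Machine,Quality) = P(Machine)·P(Quality). For instance P(Machine=M3) = 0.300, P(Quality=major) = 0.100, and 0.300×0.100 = 0.030 matches the joint entry. So Machine and Quality are independent.

yes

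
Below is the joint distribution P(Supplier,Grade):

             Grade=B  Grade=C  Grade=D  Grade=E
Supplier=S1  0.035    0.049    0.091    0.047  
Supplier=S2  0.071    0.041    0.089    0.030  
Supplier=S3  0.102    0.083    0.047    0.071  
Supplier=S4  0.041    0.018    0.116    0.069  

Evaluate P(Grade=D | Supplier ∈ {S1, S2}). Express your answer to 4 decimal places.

0.3974

P(Supplier=S1) = 0.035 + 0.049 + 0.091 + 0.047 = 0.222.
P(Supplier=S2) = 0.071 + 0.041 + 0.089 + 0.030 = 0.231.
P(Supplier ∈ {S1, S2}) = 0.222 + 0.231 = 0.453; P(Grade=D, Supplier ∈ {S1, S2}) = 0.091 + 0.089 = 0.180.
P(Grade=D | Supplier ∈ {S1, S2}) = 0.180/0.453 = 0.3974.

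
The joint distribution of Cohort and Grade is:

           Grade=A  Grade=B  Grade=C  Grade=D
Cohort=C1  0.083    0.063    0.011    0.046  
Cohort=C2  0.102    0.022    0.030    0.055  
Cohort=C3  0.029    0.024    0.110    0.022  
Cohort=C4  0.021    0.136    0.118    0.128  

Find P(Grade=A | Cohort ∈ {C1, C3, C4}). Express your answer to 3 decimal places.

0.168

P(Cohort=C1) = 0.083 + 0.063 + 0.011 + 0.046 = 0.203.
P(Cohort=C3) = 0.029 + 0.024 + 0.110 + 0.022 = 0.185.
P(Cohort=C4) = 0.021 + 0.136 + 0.118 + 0.128 = 0.403.
P(Cohort ∈ {C1, C3, C4}) = 0.203 + 0.185 + 0.403 = 0.791; P(Grade=A, Cohort ∈ {C1, C3, C4}) = 0.083 + 0.029 + 0.021 = 0.133.
P(Grade=A | Cohort ∈ {C1, C3, C4}) = 0.133/0.791 = 0.168.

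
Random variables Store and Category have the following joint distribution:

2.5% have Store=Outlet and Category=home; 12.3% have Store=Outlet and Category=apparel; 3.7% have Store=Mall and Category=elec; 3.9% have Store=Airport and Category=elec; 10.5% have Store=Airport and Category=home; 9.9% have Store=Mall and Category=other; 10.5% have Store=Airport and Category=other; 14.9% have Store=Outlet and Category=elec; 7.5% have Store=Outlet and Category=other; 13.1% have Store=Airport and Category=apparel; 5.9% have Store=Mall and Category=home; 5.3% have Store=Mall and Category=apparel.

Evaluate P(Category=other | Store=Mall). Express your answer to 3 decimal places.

P(Store=Mall) = 0.053 + 0.037 + 0.059 + 0.099 = 0.248.
P(Category=other | Store=Mall) = 0.099/0.248 = 0.399.

0.399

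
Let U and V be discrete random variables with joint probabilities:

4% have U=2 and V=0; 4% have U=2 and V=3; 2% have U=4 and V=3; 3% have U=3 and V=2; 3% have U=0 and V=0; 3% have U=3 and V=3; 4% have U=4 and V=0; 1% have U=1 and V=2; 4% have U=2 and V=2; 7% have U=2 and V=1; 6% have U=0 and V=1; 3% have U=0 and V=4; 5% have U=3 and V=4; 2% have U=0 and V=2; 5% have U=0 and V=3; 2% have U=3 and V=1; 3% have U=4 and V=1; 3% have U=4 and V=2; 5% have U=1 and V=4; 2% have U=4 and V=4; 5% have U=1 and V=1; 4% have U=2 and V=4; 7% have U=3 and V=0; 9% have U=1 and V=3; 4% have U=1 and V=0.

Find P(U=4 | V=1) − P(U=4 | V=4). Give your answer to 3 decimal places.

P(V=1) = 0.06 + 0.05 + 0.07 + 0.02 + 0.03 = 0.23; P(U=4 | V=1) = 0.03/0.23 = 0.1304.
P(V=4) = 0.03 + 0.05 + 0.04 + 0.05 + 0.02 = 0.19; P(U=4 | V=4) = 0.02/0.19 = 0.1053.
Difference = 0.025.

0.025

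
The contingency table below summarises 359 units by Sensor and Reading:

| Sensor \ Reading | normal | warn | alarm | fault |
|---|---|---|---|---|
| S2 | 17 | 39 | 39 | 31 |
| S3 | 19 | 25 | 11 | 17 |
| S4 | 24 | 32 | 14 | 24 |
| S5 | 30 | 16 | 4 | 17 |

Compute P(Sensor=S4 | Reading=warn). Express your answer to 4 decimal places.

Total with Reading=warn: 39 + 25 + 32 + 16 = 112.
P(Sensor=S4 | Reading=warn) = 32/112 = 0.2857.

0.2857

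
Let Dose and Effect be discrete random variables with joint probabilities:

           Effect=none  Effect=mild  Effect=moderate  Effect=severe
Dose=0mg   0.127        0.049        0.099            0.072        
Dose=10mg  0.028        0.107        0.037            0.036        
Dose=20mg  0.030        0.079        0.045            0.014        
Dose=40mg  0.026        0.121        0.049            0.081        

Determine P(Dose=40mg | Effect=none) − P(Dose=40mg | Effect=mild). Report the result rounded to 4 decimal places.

-0.2167

P(Effect=none) = 0.127 + 0.028 + 0.030 + 0.026 = 0.211; P(Dose=40mg | Effect=none) = 0.026/0.211 = 0.12322.
P(Effect=mild) = 0.049 + 0.107 + 0.079 + 0.121 = 0.356; P(Dose=40mg | Effect=mild) = 0.121/0.356 = 0.33989.
Difference = -0.2167.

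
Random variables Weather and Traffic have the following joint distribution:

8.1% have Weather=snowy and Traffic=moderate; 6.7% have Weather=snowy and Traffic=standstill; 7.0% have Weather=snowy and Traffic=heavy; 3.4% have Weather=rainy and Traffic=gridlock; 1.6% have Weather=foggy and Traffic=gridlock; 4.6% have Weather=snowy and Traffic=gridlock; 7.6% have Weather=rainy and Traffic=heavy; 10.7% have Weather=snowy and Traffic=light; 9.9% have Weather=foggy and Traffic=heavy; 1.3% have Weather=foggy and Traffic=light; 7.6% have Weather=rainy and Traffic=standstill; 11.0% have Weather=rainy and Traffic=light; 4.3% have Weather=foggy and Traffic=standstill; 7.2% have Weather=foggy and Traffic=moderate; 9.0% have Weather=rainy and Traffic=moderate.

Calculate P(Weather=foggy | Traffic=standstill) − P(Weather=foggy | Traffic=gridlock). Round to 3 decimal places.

P(Traffic=standstill) = 0.076 + 0.067 + 0.043 = 0.186; P(Weather=foggy | Traffic=standstill) = 0.043/0.186 = 0.2312.
P(Traffic=gridlock) = 0.034 + 0.046 + 0.016 = 0.096; P(Weather=foggy | Traffic=gridlock) = 0.016/0.096 = 0.1667.
Difference = 0.065.

0.065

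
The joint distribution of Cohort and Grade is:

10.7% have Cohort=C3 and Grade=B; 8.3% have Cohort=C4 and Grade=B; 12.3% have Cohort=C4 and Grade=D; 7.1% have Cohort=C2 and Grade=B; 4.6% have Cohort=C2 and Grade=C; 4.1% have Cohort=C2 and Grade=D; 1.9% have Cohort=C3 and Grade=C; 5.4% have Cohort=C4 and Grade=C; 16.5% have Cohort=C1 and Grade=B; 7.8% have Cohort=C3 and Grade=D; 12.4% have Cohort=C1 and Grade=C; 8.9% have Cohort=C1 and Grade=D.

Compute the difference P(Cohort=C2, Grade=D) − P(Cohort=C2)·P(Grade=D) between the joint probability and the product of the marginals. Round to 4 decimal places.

-0.0113

P(Cohort=C2) = 0.071 + 0.046 + 0.041 = 0.158.
P(Grade=D) = 0.089 + 0.041 + 0.078 + 0.123 = 0.331.
P(Cohort=C2, Grade=D) − P(Cohort=C2)P(Grade=D) = 0.041 − 0.158×0.331 = -0.0113.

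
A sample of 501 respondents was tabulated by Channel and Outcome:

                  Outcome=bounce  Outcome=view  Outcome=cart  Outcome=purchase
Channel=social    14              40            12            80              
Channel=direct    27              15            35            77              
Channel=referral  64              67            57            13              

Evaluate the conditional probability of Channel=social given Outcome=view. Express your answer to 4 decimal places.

0.3279

Total with Outcome=view: 40 + 15 + 67 = 122.
P(Channel=social | Outcome=view) = 40/122 = 0.3279.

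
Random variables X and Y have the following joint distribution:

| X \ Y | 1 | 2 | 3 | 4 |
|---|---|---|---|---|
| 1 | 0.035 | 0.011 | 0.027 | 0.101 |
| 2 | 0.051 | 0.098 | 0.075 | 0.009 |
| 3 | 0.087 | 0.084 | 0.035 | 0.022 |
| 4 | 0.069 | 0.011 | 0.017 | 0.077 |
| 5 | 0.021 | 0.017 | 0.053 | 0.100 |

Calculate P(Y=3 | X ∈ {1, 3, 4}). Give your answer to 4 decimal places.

P(X=1) = 0.035 + 0.011 + 0.027 + 0.101 = 0.174.
P(X=3) = 0.087 + 0.084 + 0.035 + 0.022 = 0.228.
P(X=4) = 0.069 + 0.011 + 0.017 + 0.077 = 0.174.
P(X ∈ {1, 3, 4}) = 0.174 + 0.228 + 0.174 = 0.576; P(Y=3, X ∈ {1, 3, 4}) = 0.027 + 0.035 + 0.017 = 0.079.
P(Y=3 | X ∈ {1, 3, 4}) = 0.079/0.576 = 0.1372.

0.1372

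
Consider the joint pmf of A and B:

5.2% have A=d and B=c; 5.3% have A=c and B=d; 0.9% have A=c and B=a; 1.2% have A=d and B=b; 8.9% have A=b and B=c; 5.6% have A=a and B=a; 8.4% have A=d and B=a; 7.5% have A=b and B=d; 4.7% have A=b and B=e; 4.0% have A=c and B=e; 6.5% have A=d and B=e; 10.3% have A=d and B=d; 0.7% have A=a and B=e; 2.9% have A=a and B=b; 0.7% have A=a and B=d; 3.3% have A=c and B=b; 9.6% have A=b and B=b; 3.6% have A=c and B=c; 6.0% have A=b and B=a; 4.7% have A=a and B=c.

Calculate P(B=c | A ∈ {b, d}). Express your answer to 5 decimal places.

0.20644

P(A=b) = 0.060 + 0.096 + 0.089 + 0.075 + 0.047 = 0.367.
P(A=d) = 0.084 + 0.012 + 0.052 + 0.103 + 0.065 = 0.316.
P(A ∈ {b, d}) = 0.367 + 0.316 = 0.683; P(B=c, A ∈ {b, d}) = 0.089 + 0.052 = 0.141.
P(B=c | A ∈ {b, d}) = 0.141/0.683 = 0.20644.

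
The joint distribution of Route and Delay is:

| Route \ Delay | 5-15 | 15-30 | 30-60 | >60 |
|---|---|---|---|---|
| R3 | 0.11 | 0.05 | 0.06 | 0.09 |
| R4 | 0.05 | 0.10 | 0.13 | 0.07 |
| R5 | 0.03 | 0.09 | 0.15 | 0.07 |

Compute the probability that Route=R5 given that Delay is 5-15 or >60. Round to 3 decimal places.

0.238

P(Delay=5-15) = 0.11 + 0.05 + 0.03 = 0.19.
P(Delay=>60) = 0.09 + 0.07 + 0.07 = 0.23.
P(Delay ∈ {5-15, >60}) = 0.19 + 0.23 = 0.42; P(Route=R5, Delay ∈ {5-15, >60}) = 0.03 + 0.07 = 0.10.
P(Route=R5 | Delay ∈ {5-15, >60}) = 0.10/0.42 = 0.238.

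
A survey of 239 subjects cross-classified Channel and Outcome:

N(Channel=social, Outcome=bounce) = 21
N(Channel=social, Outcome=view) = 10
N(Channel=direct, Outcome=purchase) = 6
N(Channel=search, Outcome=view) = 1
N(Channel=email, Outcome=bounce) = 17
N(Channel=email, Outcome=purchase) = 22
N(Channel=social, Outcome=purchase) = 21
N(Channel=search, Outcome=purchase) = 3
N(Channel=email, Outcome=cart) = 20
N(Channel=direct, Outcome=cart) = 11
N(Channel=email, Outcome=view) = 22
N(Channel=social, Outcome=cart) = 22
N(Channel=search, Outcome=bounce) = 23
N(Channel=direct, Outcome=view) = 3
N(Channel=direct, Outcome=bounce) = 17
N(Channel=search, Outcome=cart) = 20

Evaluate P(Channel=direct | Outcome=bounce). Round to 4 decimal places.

0.2179

Total with Outcome=bounce: 17 + 23 + 21 + 17 = 78.
P(Channel=direct | Outcome=bounce) = 17/78 = 0.2179.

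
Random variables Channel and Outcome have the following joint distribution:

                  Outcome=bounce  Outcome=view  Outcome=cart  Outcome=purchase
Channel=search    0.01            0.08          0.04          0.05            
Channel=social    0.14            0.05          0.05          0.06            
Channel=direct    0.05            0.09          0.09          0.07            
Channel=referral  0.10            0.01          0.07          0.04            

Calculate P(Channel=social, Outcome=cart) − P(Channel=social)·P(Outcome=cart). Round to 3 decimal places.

-0.025

P(Channel=social) = 0.14 + 0.05 + 0.05 + 0.06 = 0.30.
P(Outcome=cart) = 0.04 + 0.05 + 0.09 + 0.07 = 0.25.
P(Channel=social, Outcome=cart) − P(Channel=social)P(Outcome=cart) = 0.05 − 0.30×0.25 = -0.025.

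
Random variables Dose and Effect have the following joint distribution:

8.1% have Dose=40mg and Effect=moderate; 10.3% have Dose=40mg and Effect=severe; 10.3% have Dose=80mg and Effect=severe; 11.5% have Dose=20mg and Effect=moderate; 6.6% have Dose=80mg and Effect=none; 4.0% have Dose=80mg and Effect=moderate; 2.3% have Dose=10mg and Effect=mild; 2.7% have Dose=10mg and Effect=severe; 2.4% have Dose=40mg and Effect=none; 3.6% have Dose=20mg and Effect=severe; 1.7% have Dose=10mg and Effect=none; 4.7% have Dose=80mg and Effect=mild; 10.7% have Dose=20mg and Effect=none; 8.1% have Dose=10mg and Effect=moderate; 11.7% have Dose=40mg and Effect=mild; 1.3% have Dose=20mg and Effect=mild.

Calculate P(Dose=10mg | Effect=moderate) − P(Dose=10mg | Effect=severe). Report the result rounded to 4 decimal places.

0.1551

P(Effect=moderate) = 0.081 + 0.115 + 0.081 + 0.040 = 0.317; P(Dose=10mg | Effect=moderate) = 0.081/0.317 = 0.25552.
P(Effect=severe) = 0.027 + 0.036 + 0.103 + 0.103 = 0.269; P(Dose=10mg | Effect=severe) = 0.027/0.269 = 0.10037.
Difference = 0.1551.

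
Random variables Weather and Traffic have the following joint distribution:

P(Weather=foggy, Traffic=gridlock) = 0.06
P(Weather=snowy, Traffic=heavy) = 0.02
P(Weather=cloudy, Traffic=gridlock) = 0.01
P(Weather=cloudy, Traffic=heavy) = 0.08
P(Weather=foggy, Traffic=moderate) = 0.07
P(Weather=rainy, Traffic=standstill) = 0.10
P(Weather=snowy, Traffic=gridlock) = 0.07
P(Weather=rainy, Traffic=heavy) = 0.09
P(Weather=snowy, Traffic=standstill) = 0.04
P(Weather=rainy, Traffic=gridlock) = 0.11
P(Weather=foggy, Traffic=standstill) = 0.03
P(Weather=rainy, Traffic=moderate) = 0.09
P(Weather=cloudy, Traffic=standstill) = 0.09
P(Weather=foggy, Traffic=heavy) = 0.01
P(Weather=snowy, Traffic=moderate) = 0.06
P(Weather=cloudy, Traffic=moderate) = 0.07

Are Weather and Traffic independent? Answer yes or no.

P(Weather=cloudy) = 0.25 and P(Traffic=gridlock) = 0.25, so their product is 0.0625, but P(Weather=cloudy, Traffic=gridlock) = 0.01. Since these differ, Weather and Traffic are not independent.

no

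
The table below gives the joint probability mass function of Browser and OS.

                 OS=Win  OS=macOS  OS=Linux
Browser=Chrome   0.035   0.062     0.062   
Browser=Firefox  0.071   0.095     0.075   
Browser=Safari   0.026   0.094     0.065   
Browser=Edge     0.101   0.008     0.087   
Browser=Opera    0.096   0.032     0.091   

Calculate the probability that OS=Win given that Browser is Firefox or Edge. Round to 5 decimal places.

P(Browser=Firefox) = 0.071 + 0.095 + 0.075 = 0.241.
P(Browser=Edge) = 0.101 + 0.008 + 0.087 = 0.196.
P(Browser ∈ {Firefox, Edge}) = 0.241 + 0.196 = 0.437; P(OS=Win, Browser ∈ {Firefox, Edge}) = 0.071 + 0.101 = 0.172.
P(OS=Win | Browser ∈ {Firefox, Edge}) = 0.172/0.437 = 0.39359.

0.39359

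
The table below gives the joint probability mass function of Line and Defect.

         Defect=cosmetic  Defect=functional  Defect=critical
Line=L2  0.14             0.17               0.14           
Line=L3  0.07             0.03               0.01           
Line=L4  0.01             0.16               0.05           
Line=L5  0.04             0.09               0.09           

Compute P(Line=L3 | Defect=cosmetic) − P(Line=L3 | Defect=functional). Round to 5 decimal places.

0.20256

P(Defect=cosmetic) = 0.14 + 0.07 + 0.01 + 0.04 = 0.26; P(Line=L3 | Defect=cosmetic) = 0.07/0.26 = 0.269231.
P(Defect=functional) = 0.17 + 0.03 + 0.16 + 0.09 = 0.45; P(Line=L3 | Defect=functional) = 0.03/0.45 = 0.066667.
Difference = 0.20256.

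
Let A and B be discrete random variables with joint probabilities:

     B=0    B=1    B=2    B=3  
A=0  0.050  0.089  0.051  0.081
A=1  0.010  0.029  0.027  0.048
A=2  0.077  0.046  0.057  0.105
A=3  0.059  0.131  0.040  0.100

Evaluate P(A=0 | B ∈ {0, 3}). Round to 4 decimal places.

0.2472

P(B=0) = 0.050 + 0.010 + 0.077 + 0.059 = 0.196.
P(B=3) = 0.081 + 0.048 + 0.105 + 0.100 = 0.334.
P(B ∈ {0, 3}) = 0.196 + 0.334 = 0.530; P(A=0, B ∈ {0, 3}) = 0.050 + 0.081 = 0.131.
P(A=0 | B ∈ {0, 3}) = 0.131/0.530 = 0.2472.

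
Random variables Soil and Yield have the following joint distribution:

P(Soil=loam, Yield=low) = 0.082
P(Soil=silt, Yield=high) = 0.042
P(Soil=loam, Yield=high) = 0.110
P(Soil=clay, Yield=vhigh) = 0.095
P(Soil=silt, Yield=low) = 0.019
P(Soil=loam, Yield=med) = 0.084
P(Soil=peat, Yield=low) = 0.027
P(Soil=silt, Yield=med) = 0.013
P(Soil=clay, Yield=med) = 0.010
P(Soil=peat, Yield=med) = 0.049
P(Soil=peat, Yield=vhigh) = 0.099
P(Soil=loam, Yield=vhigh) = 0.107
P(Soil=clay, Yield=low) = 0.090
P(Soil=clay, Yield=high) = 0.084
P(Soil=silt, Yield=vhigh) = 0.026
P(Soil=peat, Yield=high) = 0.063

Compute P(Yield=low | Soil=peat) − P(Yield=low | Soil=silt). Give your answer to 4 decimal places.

-0.0766

P(Soil=peat) = 0.027 + 0.049 + 0.063 + 0.099 = 0.238; P(Yield=low | Soil=peat) = 0.027/0.238 = 0.11345.
P(Soil=silt) = 0.019 + 0.013 + 0.042 + 0.026 = 0.100; P(Yield=low | Soil=silt) = 0.019/0.100 = 0.19000.
Difference = -0.0766.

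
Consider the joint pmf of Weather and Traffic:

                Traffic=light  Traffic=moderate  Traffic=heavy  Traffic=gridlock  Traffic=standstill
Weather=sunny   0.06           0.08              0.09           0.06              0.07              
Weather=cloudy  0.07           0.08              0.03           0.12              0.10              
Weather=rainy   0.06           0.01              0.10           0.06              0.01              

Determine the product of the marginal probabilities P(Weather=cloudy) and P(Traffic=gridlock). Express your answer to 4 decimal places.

0.0960

P(Weather=cloudy) = 0.07 + 0.08 + 0.03 + 0.12 + 0.10 = 0.40.
P(Traffic=gridlock) = 0.06 + 0.12 + 0.06 = 0.24.
Product: 0.40 × 0.24 = 0.0960.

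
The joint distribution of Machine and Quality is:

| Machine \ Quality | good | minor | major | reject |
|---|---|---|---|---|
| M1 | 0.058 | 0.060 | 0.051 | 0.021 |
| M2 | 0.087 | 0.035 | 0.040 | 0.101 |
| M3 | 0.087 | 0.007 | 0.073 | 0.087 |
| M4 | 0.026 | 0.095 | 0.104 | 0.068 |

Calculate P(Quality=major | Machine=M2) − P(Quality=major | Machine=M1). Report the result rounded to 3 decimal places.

P(Machine=M2) = 0.087 + 0.035 + 0.040 + 0.101 = 0.263; P(Quality=major | Machine=M2) = 0.040/0.263 = 0.1521.
P(Machine=M1) = 0.058 + 0.060 + 0.051 + 0.021 = 0.190; P(Quality=major | Machine=M1) = 0.051/0.190 = 0.2684.
Difference = -0.116.

-0.116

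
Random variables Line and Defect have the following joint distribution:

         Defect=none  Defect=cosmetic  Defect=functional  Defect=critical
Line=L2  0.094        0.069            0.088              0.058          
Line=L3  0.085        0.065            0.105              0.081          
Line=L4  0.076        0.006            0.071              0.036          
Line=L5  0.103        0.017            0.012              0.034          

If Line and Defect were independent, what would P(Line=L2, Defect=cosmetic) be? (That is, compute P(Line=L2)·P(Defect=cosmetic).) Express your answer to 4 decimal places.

0.0485

P(Line=L2) = 0.094 + 0.069 + 0.088 + 0.058 = 0.309.
P(Defect=cosmetic) = 0.069 + 0.065 + 0.006 + 0.017 = 0.157.
Product: 0.309 × 0.157 = 0.0485.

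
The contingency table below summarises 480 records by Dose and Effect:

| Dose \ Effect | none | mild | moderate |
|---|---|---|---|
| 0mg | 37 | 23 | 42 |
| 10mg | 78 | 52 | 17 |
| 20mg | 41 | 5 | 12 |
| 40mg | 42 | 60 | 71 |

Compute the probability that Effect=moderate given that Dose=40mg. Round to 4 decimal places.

Total with Dose=40mg: 42 + 60 + 71 = 173.
P(Effect=moderate | Dose=40mg) = 71/173 = 0.4104.

0.4104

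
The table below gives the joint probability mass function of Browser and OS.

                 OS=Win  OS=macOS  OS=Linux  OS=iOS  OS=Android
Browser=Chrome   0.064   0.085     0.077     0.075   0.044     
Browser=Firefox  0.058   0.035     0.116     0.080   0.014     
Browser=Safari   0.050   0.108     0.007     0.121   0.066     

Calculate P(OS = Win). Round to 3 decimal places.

P(OS=Win) = 0.064 + 0.058 + 0.050 = 0.172.

0.172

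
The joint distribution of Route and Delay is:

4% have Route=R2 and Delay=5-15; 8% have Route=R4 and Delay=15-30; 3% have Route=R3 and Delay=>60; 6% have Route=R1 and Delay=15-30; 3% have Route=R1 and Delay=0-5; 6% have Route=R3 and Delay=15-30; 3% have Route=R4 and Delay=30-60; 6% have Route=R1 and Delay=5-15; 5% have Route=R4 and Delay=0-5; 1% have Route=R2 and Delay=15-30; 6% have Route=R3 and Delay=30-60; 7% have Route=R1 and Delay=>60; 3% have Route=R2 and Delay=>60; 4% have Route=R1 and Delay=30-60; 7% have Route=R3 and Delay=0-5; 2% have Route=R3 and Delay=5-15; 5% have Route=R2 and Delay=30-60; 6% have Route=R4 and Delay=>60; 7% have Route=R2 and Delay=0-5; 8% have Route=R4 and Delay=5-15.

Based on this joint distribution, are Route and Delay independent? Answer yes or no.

P(Route=R2) = 0.20 and P(Delay=15-30) = 0.21, so their product is 0.0420, but P(Route=R2, Delay=15-30) = 0.01. Since these differ, Route and Delay are not independent.

no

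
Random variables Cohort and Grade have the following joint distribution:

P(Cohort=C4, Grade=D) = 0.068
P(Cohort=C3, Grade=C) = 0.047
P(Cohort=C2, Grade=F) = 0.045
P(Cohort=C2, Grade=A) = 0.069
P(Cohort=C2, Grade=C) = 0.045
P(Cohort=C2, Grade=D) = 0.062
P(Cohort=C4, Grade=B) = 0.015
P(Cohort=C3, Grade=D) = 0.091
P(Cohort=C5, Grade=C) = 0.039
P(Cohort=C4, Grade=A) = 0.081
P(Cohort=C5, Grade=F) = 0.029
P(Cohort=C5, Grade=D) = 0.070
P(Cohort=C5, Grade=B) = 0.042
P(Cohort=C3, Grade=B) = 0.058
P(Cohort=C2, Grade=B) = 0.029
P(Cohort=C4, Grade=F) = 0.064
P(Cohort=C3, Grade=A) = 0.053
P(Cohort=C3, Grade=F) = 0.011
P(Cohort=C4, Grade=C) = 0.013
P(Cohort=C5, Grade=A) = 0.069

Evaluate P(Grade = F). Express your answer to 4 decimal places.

0.1490

P(Grade=F) = 0.045 + 0.011 + 0.064 + 0.029 = 0.149.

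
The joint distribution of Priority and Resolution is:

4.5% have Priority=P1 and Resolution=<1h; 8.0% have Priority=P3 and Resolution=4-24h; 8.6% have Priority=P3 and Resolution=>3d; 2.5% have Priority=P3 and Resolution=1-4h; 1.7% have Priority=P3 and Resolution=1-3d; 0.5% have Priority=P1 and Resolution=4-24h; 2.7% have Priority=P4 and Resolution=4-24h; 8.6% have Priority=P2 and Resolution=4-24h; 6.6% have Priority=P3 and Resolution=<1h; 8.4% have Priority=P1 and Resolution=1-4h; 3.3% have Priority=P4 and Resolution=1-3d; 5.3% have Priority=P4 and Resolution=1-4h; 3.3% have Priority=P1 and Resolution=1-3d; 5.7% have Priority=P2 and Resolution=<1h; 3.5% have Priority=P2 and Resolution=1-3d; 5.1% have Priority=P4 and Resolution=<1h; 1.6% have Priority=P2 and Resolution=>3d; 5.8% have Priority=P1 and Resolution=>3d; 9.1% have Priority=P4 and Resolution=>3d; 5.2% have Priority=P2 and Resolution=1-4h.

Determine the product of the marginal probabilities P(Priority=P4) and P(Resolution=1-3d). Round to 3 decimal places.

P(Priority=P4) = 0.051 + 0.053 + 0.027 + 0.033 + 0.091 = 0.255.
P(Resolution=1-3d) = 0.033 + 0.035 + 0.017 + 0.033 = 0.118.
Product: 0.255 × 0.118 = 0.030.

0.030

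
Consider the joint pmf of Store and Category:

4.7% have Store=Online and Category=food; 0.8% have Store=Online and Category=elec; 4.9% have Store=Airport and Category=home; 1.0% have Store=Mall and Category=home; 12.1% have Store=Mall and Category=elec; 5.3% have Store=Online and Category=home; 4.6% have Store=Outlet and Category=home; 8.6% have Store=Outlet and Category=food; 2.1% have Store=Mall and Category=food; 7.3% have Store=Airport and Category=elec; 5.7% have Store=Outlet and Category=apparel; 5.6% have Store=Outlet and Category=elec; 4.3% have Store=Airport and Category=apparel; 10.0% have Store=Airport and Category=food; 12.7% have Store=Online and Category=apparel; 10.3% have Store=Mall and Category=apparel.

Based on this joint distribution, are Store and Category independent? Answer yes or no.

no

P(Store=Mall) = 0.255 and P(Category=elec) = 0.258, so their product is 0.06579, but P(Store=Mall, Category=elec) = 0.121. Since these differ, Store and Category are not independent.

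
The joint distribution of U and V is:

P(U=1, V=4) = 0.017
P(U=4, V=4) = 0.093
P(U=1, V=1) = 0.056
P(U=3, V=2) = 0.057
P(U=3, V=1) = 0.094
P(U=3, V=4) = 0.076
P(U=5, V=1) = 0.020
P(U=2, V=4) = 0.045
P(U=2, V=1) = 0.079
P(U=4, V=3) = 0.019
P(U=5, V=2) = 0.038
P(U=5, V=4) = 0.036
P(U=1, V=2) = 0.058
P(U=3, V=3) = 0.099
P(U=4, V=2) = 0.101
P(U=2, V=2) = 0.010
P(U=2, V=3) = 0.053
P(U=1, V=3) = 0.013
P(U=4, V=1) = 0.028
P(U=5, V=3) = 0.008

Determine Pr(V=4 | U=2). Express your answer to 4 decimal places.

0.2406

P(U=2) = 0.079 + 0.010 + 0.053 + 0.045 = 0.187.
P(V=4 | U=2) = 0.045/0.187 = 0.2406.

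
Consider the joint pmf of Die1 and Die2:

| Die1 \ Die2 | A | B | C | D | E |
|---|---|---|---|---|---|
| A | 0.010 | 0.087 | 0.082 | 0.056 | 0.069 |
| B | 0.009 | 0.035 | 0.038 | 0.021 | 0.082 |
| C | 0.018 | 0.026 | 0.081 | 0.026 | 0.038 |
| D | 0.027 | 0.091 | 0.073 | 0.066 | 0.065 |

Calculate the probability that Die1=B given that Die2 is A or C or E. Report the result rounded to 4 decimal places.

P(Die2=A) = 0.010 + 0.009 + 0.018 + 0.027 = 0.064.
P(Die2=C) = 0.082 + 0.038 + 0.081 + 0.073 = 0.274.
P(Die2=E) = 0.069 + 0.082 + 0.038 + 0.065 = 0.254.
P(Die2 ∈ {A, C, E}) = 0.064 + 0.274 + 0.254 = 0.592; P(Die1=B, Die2 ∈ {A, C, E}) = 0.009 + 0.038 + 0.082 = 0.129.
P(Die1=B | Die2 ∈ {A, C, E}) = 0.129/0.592 = 0.2179.

0.2179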